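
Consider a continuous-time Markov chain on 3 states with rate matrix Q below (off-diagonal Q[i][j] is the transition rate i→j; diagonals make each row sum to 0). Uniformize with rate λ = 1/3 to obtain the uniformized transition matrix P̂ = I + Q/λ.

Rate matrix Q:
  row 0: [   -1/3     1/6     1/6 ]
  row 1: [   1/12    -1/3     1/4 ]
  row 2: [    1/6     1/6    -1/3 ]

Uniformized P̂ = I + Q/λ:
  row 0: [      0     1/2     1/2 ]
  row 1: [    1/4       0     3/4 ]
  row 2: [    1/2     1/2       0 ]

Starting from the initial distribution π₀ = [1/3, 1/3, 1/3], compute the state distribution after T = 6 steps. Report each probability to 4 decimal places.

π = [0.2786, 0.3333, 0.3880]

t=0: π = [0.3333, 0.3333, 0.3333]
t=1: π = [0.2500, 0.3333, 0.4167]
t=2: π = [0.2917, 0.3333, 0.3750]
t=3: π = [0.2708, 0.3333, 0.3958]
t=4: π = [0.2813, 0.3333, 0.3854]
t=5: π = [0.2760, 0.3333, 0.3906]
t=6: π = [0.2786, 0.3333, 0.3880]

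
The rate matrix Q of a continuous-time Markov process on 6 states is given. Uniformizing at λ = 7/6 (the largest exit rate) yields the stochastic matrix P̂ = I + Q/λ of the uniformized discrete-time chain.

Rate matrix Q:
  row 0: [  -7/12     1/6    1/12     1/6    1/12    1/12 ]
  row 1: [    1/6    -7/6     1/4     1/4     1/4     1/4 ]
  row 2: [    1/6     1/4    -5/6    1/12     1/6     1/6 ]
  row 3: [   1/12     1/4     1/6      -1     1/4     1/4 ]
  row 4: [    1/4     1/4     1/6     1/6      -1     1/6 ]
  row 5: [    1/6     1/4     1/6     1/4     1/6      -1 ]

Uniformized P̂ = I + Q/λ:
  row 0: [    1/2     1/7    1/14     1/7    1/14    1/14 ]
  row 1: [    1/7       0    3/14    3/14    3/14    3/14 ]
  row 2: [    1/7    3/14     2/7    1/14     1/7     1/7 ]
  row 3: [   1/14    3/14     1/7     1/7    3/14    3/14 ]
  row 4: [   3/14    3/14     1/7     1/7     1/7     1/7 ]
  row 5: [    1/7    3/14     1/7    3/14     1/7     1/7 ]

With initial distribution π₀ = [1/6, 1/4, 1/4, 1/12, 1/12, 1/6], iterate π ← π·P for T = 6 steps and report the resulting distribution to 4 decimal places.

t=0: π = [0.1667, 0.2500, 0.2500, 0.0833, 0.0833, 0.1667]
t=1: π = [0.2024, 0.1488, 0.1845, 0.1548, 0.1548, 0.1548]
t=2: π = [0.2151, 0.1679, 0.1654, 0.1514, 0.1501, 0.1501]
t=3: π = [0.2196, 0.1629, 0.1631, 0.1538, 0.1503, 0.1503]
t=4: π = [0.2210, 0.1637, 0.1621, 0.1536, 0.1498, 0.1498]
t=5: π = [0.2215, 0.1634, 0.1619, 0.1537, 0.1497, 0.1497]
t=6: π = [0.2217, 0.1634, 0.1618, 0.1537, 0.1497, 0.1497]

π = [0.2217, 0.1634, 0.1618, 0.1537, 0.1497, 0.1497]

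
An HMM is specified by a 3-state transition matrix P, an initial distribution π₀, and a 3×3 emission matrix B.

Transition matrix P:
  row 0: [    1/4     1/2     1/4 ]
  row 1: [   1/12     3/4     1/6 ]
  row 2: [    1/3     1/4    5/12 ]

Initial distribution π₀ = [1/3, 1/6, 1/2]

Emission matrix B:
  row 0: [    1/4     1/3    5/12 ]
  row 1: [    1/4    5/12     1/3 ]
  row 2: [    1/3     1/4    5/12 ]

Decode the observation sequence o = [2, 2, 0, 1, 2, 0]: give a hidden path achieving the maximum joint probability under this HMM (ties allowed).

path = [0, 1, 1, 1, 1, 1]

t=0: δ = [1.389e-01, 5.556e-02, 2.083e-01]  (obs o_0=2)
t=1: δ = [2.894e-02, 2.315e-02, 3.617e-02]  ψ = [2, 0, 2]  (obs o_1=2)
t=2: δ = [3.014e-03, 4.340e-03, 5.023e-03]  ψ = [2, 1, 2]  (obs o_2=0)
t=3: δ = [5.582e-04, 1.356e-03, 5.233e-04]  ψ = [2, 1, 2]  (obs o_3=1)
t=4: δ = [7.268e-05, 3.391e-04, 9.419e-05]  ψ = [2, 1, 1]  (obs o_4=2)
t=5: δ = [7.849e-06, 6.358e-05, 1.884e-05]  ψ = [2, 1, 1]  (obs o_5=0)
backtrack: best end state = 1; path = [0, 1, 1, 1, 1, 1]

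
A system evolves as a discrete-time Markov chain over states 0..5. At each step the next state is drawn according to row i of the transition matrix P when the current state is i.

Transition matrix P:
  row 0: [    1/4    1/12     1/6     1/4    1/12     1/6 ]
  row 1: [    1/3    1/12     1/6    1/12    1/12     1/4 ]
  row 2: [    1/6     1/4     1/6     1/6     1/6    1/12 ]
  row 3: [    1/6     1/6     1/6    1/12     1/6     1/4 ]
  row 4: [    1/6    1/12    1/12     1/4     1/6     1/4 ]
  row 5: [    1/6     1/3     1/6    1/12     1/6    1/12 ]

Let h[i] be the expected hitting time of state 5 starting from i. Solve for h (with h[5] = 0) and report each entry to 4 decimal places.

First-step conditioning: h[5] = 0; for i ≠ 5, h[i] = 1 + Σ_k P[i][k]·h[k].
  h[0] = 1 + 1/4·h[0] + 1/12·h[1] + 1/6·h[2] + 1/4·h[3] + 1/12·h[4]
  h[1] = 1 + 1/3·h[0] + 1/12·h[1] + 1/6·h[2] + 1/12·h[3] + 1/12·h[4]
  h[2] = 1 + 1/6·h[0] + 1/4·h[1] + 1/6·h[2] + 1/6·h[3] + 1/6·h[4]
  h[3] = 1 + 1/6·h[0] + 1/6·h[1] + 1/6·h[2] + 1/12·h[3] + 1/6·h[4]
  h[4] = 1 + 1/6·h[0] + 1/12·h[1] + 1/12·h[2] + 1/4·h[3] + 1/6·h[4]
Solving the 5×5 linear system over states ≠ 5 gives exactly h = [20856/3955, 50460/10283, 290268/51415, 248532/51415, 48948/10283, 0] (h[5] = 0 is the target).

h = [5.2733, 4.9071, 5.6456, 4.8338, 4.7601, 0.0000]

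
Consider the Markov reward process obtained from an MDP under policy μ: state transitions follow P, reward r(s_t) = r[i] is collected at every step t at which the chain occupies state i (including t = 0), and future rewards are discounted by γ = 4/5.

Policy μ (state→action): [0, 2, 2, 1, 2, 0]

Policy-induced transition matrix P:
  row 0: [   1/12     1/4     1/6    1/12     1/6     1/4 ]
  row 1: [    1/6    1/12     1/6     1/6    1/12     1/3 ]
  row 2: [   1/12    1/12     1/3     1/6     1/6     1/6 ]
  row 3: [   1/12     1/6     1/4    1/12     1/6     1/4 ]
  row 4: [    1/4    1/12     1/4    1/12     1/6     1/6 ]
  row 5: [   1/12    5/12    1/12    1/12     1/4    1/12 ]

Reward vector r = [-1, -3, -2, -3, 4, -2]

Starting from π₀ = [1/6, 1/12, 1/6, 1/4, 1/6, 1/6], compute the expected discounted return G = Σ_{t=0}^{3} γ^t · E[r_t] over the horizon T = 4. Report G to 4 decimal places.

t=0: π = [0.1667, 0.0833, 0.1667, 0.2500, 0.1667, 0.1667], E[r] = -1.1667, γ^t·E[r] = -1.166667, running G = -1.166667
t=1: π = [0.1181, 0.1875, 0.2153, 0.1042, 0.1736, 0.2014], E[r] = -1.1319, γ^t·E[r] = -0.905556, running G = -2.072222
t=2: π = [0.1279, 0.1788, 0.2089, 0.1169, 0.1678, 0.1997], E[r] = -1.1609, γ^t·E[r] = -0.742963, running G = -2.815185
t=3: π = [0.1262, 0.1809, 0.2086, 0.1156, 0.1684, 0.2002], E[r] = -1.1600, γ^t·E[r] = -0.593901, running G = -3.409086

G = -3.4091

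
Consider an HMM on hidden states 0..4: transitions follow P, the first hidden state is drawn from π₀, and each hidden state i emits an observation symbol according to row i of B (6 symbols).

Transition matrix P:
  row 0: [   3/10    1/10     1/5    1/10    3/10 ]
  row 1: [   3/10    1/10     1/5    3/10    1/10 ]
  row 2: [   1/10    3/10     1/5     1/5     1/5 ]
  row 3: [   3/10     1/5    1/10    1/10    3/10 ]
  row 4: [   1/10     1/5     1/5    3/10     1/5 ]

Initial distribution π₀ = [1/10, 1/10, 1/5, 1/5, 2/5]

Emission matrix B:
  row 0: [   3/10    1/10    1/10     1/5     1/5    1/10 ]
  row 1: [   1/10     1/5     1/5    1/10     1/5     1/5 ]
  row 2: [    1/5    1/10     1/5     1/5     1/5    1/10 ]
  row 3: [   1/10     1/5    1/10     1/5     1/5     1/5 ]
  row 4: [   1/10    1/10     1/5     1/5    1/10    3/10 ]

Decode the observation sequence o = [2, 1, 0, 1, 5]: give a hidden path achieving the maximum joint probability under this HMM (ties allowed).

path = [4, 3, 0, 0, 4]

t=0: δ = [1.000e-02, 2.000e-02, 4.000e-02, 2.000e-02, 8.000e-02]  (obs o_0=2)
t=1: δ = [8.000e-04, 3.200e-03, 1.600e-03, 4.800e-03, 1.600e-03]  ψ = [4, 4, 4, 4, 4]  (obs o_1=1)
t=2: δ = [4.320e-04, 9.600e-05, 1.280e-04, 9.600e-05, 1.440e-04]  ψ = [3, 3, 1, 1, 3]  (obs o_2=0)
t=3: δ = [1.296e-05, 8.640e-06, 8.640e-06, 8.640e-06, 1.296e-05]  ψ = [0, 0, 0, 0, 0]  (obs o_3=1)
t=4: δ = [3.888e-07, 5.184e-07, 2.592e-07, 7.776e-07, 1.166e-06]  ψ = [0, 2, 0, 4, 0]  (obs o_4=5)
backtrack: best end state = 4; path = [4, 3, 0, 0, 4]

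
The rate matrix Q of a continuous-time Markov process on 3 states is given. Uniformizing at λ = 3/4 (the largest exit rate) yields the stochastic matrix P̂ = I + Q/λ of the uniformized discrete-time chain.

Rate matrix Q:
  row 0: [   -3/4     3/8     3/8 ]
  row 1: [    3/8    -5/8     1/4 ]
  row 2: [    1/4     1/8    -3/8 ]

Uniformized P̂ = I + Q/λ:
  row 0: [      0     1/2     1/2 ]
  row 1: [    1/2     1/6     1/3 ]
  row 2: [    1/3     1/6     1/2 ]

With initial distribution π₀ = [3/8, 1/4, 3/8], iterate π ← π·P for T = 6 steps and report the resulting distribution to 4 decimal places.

t=0: π = [0.3750, 0.2500, 0.3750]
t=1: π = [0.2500, 0.2917, 0.4583]
t=2: π = [0.2986, 0.2500, 0.4514]
t=3: π = [0.2755, 0.2662, 0.4583]
t=4: π = [0.2859, 0.2585, 0.4556]
t=5: π = [0.2811, 0.2620, 0.4569]
t=6: π = [0.2833, 0.2604, 0.4563]

π = [0.2833, 0.2604, 0.4563]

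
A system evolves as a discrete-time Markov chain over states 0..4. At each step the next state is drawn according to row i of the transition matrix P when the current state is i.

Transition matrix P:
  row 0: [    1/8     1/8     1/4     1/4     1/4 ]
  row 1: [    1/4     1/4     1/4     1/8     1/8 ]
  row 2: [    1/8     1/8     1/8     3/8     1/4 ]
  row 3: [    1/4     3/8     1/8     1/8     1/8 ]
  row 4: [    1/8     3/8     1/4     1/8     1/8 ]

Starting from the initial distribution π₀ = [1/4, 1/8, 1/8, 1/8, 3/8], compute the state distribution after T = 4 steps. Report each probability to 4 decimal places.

t=0: π = [0.2500, 0.1250, 0.1250, 0.1250, 0.3750]
t=1: π = [0.1563, 0.2656, 0.2188, 0.1875, 0.1719]
t=2: π = [0.1816, 0.2480, 0.1992, 0.1992, 0.1719]
t=3: π = [0.1809, 0.2488, 0.2002, 0.1975, 0.1726]
t=4: π = [0.1808, 0.2486, 0.2003, 0.1977, 0.1726]

π = [0.1808, 0.2486, 0.2003, 0.1977, 0.1726]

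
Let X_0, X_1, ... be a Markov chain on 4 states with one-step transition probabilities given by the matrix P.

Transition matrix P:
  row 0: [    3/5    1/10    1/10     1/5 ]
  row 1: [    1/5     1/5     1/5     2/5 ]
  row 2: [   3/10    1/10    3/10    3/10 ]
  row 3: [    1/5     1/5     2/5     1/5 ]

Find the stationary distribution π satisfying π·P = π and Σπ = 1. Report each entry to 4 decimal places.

π = [0.3728, 0.1391, 0.2367, 0.2515]

Balance equations π_j = Σ_i π_i·P[i][j]:
  π_0 = 3/5·π_0 + 1/5·π_1 + 3/10·π_2 + 1/5·π_3
  π_1 = 1/10·π_0 + 1/5·π_1 + 1/10·π_2 + 1/5·π_3
  π_2 = 1/10·π_0 + 1/5·π_1 + 3/10·π_2 + 2/5·π_3
  normalize: π_0 + π_1 + π_2 + π_3 = 1
Solving the linear system gives exactly π = [63/169, 47/338, 40/169, 85/338].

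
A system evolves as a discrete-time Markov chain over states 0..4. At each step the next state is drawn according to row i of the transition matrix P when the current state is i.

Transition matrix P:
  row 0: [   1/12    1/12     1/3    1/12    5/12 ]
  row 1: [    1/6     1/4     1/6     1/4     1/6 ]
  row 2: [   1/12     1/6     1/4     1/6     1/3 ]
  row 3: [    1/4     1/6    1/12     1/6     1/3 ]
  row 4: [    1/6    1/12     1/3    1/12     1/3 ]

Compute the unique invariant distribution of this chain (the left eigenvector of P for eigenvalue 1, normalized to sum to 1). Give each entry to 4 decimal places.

π = [0.1450, 0.1393, 0.2541, 0.1393, 0.3222]

Balance equations π_j = Σ_i π_i·P[i][j]:
  π_0 = 1/12·π_0 + 1/6·π_1 + 1/12·π_2 + 1/4·π_3 + 1/6·π_4
  π_1 = 1/12·π_0 + 1/4·π_1 + 1/6·π_2 + 1/6·π_3 + 1/12·π_4
  π_2 = 1/3·π_0 + 1/6·π_1 + 1/4·π_2 + 1/12·π_3 + 1/3·π_4
  π_3 = 1/12·π_0 + 1/4·π_1 + 1/6·π_2 + 1/6·π_3 + 1/12·π_4
  normalize: π_0 + π_1 + π_2 + π_3 + π_4 = 1
Solving the linear system gives exactly π = [115/793, 17/122, 31/122, 17/122, 511/1586].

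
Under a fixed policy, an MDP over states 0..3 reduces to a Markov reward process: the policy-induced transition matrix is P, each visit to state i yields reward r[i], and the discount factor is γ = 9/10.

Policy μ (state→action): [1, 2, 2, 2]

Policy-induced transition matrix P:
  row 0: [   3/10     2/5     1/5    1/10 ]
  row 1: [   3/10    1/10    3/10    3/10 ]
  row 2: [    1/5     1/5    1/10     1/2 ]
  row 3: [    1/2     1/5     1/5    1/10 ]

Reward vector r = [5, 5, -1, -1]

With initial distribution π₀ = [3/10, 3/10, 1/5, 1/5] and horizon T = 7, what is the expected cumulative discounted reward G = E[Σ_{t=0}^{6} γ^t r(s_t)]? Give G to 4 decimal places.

G = 12.6378

t=0: π = [0.3000, 0.3000, 0.2000, 0.2000], E[r] = 2.6000, γ^t·E[r] = 2.600000, running G = 2.600000
t=1: π = [0.3200, 0.2300, 0.2100, 0.2400], E[r] = 2.3000, γ^t·E[r] = 2.070000, running G = 4.670000
t=2: π = [0.3270, 0.2410, 0.2020, 0.2300], E[r] = 2.4080, γ^t·E[r] = 1.950480, running G = 6.620480
t=3: π = [0.3258, 0.2413, 0.2039, 0.2290], E[r] = 2.4026, γ^t·E[r] = 1.751495, running G = 8.371975
t=4: π = [0.3254, 0.2410, 0.2037, 0.2298], E[r] = 2.3986, γ^t·E[r] = 1.573748, running G = 9.945723
t=5: π = [0.3256, 0.2410, 0.2037, 0.2297], E[r] = 2.3994, γ^t·E[r] = 1.416830, running G = 11.362553
t=6: π = [0.3256, 0.2410, 0.2037, 0.2297], E[r] = 2.3995, γ^t·E[r] = 1.275206, running G = 12.637759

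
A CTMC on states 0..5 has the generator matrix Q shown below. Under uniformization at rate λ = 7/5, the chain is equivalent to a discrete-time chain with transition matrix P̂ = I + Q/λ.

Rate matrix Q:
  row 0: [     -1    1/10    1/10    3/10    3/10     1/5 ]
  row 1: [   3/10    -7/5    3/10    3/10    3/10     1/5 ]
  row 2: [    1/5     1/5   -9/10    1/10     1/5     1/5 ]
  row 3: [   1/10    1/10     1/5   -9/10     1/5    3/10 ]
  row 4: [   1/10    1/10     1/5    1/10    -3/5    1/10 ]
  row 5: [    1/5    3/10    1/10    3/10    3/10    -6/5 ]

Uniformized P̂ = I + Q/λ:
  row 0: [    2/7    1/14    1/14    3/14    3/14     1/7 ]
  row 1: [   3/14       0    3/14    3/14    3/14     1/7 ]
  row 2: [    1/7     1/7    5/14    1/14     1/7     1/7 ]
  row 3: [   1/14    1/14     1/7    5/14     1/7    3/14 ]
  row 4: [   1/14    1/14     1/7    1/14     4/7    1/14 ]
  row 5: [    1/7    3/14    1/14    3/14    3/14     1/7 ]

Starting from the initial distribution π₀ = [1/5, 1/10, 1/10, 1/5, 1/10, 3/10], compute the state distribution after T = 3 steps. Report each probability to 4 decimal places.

t=0: π = [0.2000, 0.1000, 0.1000, 0.2000, 0.1000, 0.3000]
t=1: π = [0.1571, 0.1143, 0.1357, 0.2143, 0.2286, 0.1500]
t=2: π = [0.1418, 0.0944, 0.1582, 0.1929, 0.2709, 0.1418]
t=3: π = [0.1367, 0.0962, 0.1632, 0.1805, 0.2860, 0.1373]

π = [0.1367, 0.0962, 0.1632, 0.1805, 0.2860, 0.1373]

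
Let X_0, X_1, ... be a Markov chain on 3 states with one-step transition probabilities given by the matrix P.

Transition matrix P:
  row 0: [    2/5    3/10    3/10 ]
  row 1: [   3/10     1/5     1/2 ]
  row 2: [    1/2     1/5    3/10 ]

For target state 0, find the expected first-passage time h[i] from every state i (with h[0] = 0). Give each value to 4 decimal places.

h = [0.0000, 2.6087, 2.1739]

First-step conditioning: h[0] = 0; for i ≠ 0, h[i] = 1 + Σ_k P[i][k]·h[k].
  h[1] = 1 + 1/5·h[1] + 1/2·h[2]
  h[2] = 1 + 1/5·h[1] + 3/10·h[2]
Solving the 2×2 linear system over states ≠ 0 gives exactly h = [0, 60/23, 50/23] (h[0] = 0 is the target).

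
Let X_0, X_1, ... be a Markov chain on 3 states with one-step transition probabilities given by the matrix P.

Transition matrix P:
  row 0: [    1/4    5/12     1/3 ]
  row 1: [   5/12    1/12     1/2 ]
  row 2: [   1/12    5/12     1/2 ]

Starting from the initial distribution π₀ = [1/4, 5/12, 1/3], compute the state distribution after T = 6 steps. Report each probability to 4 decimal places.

π = [0.2249, 0.3126, 0.4625]

t=0: π = [0.2500, 0.4167, 0.3333]
t=1: π = [0.2639, 0.2778, 0.4583]
t=2: π = [0.2199, 0.3241, 0.4560]
t=3: π = [0.2280, 0.3086, 0.4633]
t=4: π = [0.2242, 0.3138, 0.4620]
t=5: π = [0.2253, 0.3121, 0.4626]
t=6: π = [0.2249, 0.3126, 0.4625]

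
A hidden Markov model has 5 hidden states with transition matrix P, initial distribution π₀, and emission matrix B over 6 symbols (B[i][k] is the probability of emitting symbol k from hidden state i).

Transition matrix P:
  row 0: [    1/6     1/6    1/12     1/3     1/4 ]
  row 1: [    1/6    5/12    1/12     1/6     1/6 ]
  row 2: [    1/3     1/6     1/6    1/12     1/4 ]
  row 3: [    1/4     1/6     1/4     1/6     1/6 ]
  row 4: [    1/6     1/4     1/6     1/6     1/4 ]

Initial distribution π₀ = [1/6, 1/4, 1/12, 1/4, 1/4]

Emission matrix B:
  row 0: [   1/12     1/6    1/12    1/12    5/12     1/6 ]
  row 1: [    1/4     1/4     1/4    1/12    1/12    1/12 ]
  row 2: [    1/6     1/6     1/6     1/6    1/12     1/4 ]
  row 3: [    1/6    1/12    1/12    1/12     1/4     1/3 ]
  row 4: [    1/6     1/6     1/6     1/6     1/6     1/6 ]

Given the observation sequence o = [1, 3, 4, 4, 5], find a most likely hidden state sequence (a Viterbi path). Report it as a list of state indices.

path = [4, 2, 0, 0, 3]

t=0: δ = [2.778e-02, 6.250e-02, 1.389e-02, 2.083e-02, 4.167e-02]  (obs o_0=1)
t=1: δ = [8.681e-04, 2.170e-03, 1.157e-03, 8.681e-04, 1.736e-03]  ψ = [1, 1, 4, 1, 1]  (obs o_1=3)
t=2: δ = [1.608e-04, 7.535e-05, 2.411e-05, 9.042e-05, 7.234e-05]  ψ = [2, 1, 4, 1, 4]  (obs o_2=4)
t=3: δ = [1.116e-05, 2.616e-06, 1.884e-06, 1.340e-05, 6.698e-06]  ψ = [0, 1, 3, 0, 0]  (obs o_3=4)
t=4: δ = [5.582e-07, 1.861e-07, 8.372e-07, 1.240e-06, 4.651e-07]  ψ = [3, 3, 3, 0, 0]  (obs o_4=5)
backtrack: best end state = 3; path = [4, 2, 0, 0, 3]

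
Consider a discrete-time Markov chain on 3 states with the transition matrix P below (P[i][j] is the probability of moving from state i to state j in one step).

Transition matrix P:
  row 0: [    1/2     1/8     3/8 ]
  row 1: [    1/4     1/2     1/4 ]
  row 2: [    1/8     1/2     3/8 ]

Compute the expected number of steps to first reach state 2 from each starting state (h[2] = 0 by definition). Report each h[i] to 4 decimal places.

h = [2.8571, 3.4286, 0.0000]

First-step conditioning: h[2] = 0; for i ≠ 2, h[i] = 1 + Σ_k P[i][k]·h[k].
  h[0] = 1 + 1/2·h[0] + 1/8·h[1]
  h[1] = 1 + 1/4·h[0] + 1/2·h[1]
Solving the 2×2 linear system over states ≠ 2 gives exactly h = [20/7, 24/7, 0] (h[2] = 0 is the target).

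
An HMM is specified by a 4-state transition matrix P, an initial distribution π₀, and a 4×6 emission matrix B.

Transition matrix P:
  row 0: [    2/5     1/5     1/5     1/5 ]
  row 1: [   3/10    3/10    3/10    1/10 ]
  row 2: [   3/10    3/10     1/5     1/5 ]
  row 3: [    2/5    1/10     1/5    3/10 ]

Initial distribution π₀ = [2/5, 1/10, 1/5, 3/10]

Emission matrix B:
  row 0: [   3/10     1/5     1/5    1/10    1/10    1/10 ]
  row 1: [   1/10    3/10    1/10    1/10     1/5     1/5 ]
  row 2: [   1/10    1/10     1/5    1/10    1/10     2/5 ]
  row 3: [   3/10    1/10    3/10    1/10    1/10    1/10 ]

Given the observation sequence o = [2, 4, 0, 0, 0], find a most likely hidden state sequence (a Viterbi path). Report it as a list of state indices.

path = [3, 0, 0, 0, 0]

t=0: δ = [8.000e-02, 1.000e-02, 4.000e-02, 9.000e-02]  (obs o_0=2)
t=1: δ = [3.600e-03, 3.200e-03, 1.800e-03, 2.700e-03]  ψ = [3, 0, 3, 3]  (obs o_1=4)
t=2: δ = [4.320e-04, 9.600e-05, 9.600e-05, 2.430e-04]  ψ = [0, 1, 1, 3]  (obs o_2=0)
t=3: δ = [5.184e-05, 8.640e-06, 8.640e-06, 2.592e-05]  ψ = [0, 0, 0, 0]  (obs o_3=0)
t=4: δ = [6.221e-06, 1.037e-06, 1.037e-06, 3.110e-06]  ψ = [0, 0, 0, 0]  (obs o_4=0)
backtrack: best end state = 0; path = [3, 0, 0, 0, 0]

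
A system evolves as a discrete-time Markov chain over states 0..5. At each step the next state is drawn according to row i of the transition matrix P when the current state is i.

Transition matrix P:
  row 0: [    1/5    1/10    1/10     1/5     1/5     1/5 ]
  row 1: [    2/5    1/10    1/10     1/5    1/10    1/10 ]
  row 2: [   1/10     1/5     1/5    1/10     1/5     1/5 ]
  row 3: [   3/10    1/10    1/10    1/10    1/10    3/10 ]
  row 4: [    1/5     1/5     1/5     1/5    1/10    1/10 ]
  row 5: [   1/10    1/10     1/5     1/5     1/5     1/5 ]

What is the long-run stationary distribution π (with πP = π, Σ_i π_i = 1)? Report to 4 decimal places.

π = [0.2091, 0.1304, 0.1492, 0.1683, 0.1547, 0.1883]

Balance equations π_j = Σ_i π_i·P[i][j]:
  π_0 = 1/5·π_0 + 2/5·π_1 + 1/10·π_2 + 3/10·π_3 + 1/5·π_4 + 1/10·π_5
  π_1 = 1/10·π_0 + 1/10·π_1 + 1/5·π_2 + 1/10·π_3 + 1/5·π_4 + 1/10·π_5
  π_2 = 1/10·π_0 + 1/10·π_1 + 1/5·π_2 + 1/10·π_3 + 1/5·π_4 + 1/5·π_5
  π_3 = 1/5·π_0 + 1/5·π_1 + 1/10·π_2 + 1/10·π_3 + 1/5·π_4 + 1/5·π_5
  π_4 = 1/5·π_0 + 1/10·π_1 + 1/5·π_2 + 1/10·π_3 + 1/10·π_4 + 1/5·π_5
  normalize: π_0 + π_1 + π_2 + π_3 + π_4 + π_5 = 1
Solving the linear system gives exactly π = [1047/5006, 3590/27533, 747/5006, 9265/55066, 8517/55066, 5185/27533].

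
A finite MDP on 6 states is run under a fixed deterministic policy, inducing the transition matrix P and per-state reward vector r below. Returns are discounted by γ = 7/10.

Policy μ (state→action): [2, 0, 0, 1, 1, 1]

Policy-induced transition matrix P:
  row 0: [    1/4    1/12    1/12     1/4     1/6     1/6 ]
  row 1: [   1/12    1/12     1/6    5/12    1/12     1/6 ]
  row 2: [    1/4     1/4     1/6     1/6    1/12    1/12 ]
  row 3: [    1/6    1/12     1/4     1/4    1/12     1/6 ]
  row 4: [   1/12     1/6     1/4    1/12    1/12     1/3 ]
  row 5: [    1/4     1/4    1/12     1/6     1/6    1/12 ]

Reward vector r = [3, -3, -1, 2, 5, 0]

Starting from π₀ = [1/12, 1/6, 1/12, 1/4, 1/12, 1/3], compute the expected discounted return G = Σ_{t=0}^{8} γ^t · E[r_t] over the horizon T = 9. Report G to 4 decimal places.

G = 2.7233

t=0: π = [0.0833, 0.1667, 0.0833, 0.2500, 0.0833, 0.3333], E[r] = 0.5833, γ^t·E[r] = 0.583333, running G = 0.583333
t=1: π = [0.1875, 0.1597, 0.1597, 0.2292, 0.1181, 0.1458], E[r] = 0.9722, γ^t·E[r] = 0.680556, running G = 1.263889
t=2: π = [0.1846, 0.1441, 0.1678, 0.2315, 0.1111, 0.1609], E[r] = 0.9722, γ^t·E[r] = 0.476389, running G = 1.740278
t=3: π = [0.1882, 0.1474, 0.1664, 0.2281, 0.1121, 0.1578], E[r] = 0.9728, γ^t·E[r] = 0.333671, running G = 2.073948
t=4: π = [0.1877, 0.1467, 0.1662, 0.2289, 0.1122, 0.1583], E[r] = 0.9754, γ^t·E[r] = 0.234201, running G = 2.308149
t=5: π = [0.1878, 0.1468, 0.1662, 0.2287, 0.1122, 0.1583], E[r] = 0.9751, γ^t·E[r] = 0.163884, running G = 2.472033
t=6: π = [0.1878, 0.1468, 0.1662, 0.2287, 0.1122, 0.1583], E[r] = 0.9751, γ^t·E[r] = 0.114720, running G = 2.586753
t=7: π = [0.1878, 0.1468, 0.1662, 0.2287, 0.1122, 0.1583], E[r] = 0.9751, γ^t·E[r] = 0.080305, running G = 2.667058
t=8: π = [0.1878, 0.1468, 0.1662, 0.2287, 0.1122, 0.1583], E[r] = 0.9751, γ^t·E[r] = 0.056213, running G = 2.723271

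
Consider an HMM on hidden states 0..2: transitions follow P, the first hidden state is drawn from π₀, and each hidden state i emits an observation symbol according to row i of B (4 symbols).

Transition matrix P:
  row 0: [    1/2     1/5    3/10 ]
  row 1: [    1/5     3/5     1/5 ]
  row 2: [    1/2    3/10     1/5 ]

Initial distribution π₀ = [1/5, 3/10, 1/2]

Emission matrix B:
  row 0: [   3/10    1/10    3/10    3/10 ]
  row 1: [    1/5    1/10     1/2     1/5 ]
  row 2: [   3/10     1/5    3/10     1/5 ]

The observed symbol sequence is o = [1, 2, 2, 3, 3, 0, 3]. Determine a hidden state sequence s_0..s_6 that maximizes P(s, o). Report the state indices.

path = [2, 0, 0, 0, 0, 0, 0]

t=0: δ = [2.000e-02, 3.000e-02, 1.000e-01]  (obs o_0=1)
t=1: δ = [1.500e-02, 1.500e-02, 6.000e-03]  ψ = [2, 2, 2]  (obs o_1=2)
t=2: δ = [2.250e-03, 4.500e-03, 1.350e-03]  ψ = [0, 1, 0]  (obs o_2=2)
t=3: δ = [3.375e-04, 5.400e-04, 1.800e-04]  ψ = [0, 1, 1]  (obs o_3=3)
t=4: δ = [5.062e-05, 6.480e-05, 2.160e-05]  ψ = [0, 1, 1]  (obs o_4=3)
t=5: δ = [7.594e-06, 7.776e-06, 4.556e-06]  ψ = [0, 1, 0]  (obs o_5=0)
t=6: δ = [1.139e-06, 9.331e-07, 4.556e-07]  ψ = [0, 1, 0]  (obs o_6=3)
backtrack: best end state = 0; path = [2, 0, 0, 0, 0, 0, 0]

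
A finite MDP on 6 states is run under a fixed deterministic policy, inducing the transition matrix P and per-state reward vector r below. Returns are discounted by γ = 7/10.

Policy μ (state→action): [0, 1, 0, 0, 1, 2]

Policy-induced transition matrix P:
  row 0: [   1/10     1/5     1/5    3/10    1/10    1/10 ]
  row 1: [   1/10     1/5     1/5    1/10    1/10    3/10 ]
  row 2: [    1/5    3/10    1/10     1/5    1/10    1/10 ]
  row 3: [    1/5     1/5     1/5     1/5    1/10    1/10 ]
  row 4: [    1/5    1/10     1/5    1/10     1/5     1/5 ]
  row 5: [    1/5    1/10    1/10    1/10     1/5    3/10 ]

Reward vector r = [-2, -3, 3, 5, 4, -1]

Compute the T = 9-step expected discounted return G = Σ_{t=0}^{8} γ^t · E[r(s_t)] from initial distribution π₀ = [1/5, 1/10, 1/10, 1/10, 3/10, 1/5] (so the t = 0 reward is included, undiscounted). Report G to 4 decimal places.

G = 2.9090

t=0: π = [0.2000, 0.1000, 0.1000, 0.1000, 0.3000, 0.2000], E[r] = 1.1000, γ^t·E[r] = 1.100000, running G = 1.100000
t=1: π = [0.1700, 0.1600, 0.1700, 0.1600, 0.1500, 0.1900], E[r] = 0.9000, γ^t·E[r] = 0.630000, running G = 1.730000
t=2: π = [0.1670, 0.1830, 0.1640, 0.1670, 0.1340, 0.1850], E[r] = 0.7950, γ^t·E[r] = 0.389550, running G = 2.119550
t=3: π = [0.1650, 0.1845, 0.1651, 0.1665, 0.1319, 0.1870], E[r] = 0.7849, γ^t·E[r] = 0.269221, running G = 2.388771
t=4: π = [0.1651, 0.1846, 0.1648, 0.1662, 0.1319, 0.1875], E[r] = 0.7813, γ^t·E[r] = 0.187585, running G = 2.576356
t=5: π = [0.1650, 0.1845, 0.1648, 0.1661, 0.1319, 0.1876], E[r] = 0.7813, γ^t·E[r] = 0.131312, running G = 2.707668
t=6: π = [0.1650, 0.1845, 0.1648, 0.1661, 0.1320, 0.1876], E[r] = 0.7813, γ^t·E[r] = 0.091919, running G = 2.799587
t=7: π = [0.1650, 0.1845, 0.1648, 0.1661, 0.1320, 0.1876], E[r] = 0.7813, γ^t·E[r] = 0.064345, running G = 2.863932
t=8: π = [0.1650, 0.1845, 0.1648, 0.1661, 0.1320, 0.1876], E[r] = 0.7813, γ^t·E[r] = 0.045042, running G = 2.908974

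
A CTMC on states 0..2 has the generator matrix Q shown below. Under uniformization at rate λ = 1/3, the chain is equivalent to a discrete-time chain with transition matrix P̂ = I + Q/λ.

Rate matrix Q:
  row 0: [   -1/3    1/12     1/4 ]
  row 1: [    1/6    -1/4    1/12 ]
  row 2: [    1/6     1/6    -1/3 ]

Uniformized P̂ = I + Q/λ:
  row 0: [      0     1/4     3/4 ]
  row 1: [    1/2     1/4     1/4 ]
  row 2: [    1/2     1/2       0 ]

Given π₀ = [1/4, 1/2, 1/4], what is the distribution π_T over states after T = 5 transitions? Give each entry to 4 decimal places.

π = [0.3359, 0.3357, 0.3284]

t=0: π = [0.2500, 0.5000, 0.2500]
t=1: π = [0.3750, 0.3125, 0.3125]
t=2: π = [0.3125, 0.3281, 0.3594]
t=3: π = [0.3438, 0.3398, 0.3164]
t=4: π = [0.3281, 0.3291, 0.3428]
t=5: π = [0.3359, 0.3357, 0.3284]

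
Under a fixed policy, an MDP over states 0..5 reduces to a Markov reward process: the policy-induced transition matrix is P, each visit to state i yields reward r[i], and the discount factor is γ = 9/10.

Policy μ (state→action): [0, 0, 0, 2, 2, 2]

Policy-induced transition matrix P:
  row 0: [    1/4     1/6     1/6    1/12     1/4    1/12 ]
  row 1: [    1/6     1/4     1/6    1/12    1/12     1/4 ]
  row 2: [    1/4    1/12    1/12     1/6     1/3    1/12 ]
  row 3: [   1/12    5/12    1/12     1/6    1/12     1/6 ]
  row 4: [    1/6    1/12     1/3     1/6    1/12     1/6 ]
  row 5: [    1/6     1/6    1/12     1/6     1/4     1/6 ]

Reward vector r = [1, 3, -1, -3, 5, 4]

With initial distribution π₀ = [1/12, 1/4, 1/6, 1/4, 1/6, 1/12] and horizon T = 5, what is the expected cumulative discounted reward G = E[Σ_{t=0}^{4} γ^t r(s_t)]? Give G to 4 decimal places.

G = 6.3576

t=0: π = [0.0833, 0.2500, 0.1667, 0.2500, 0.1667, 0.0833], E[r] = 1.0833, γ^t·E[r] = 1.083333, running G = 1.083333
t=1: π = [0.1667, 0.2222, 0.1528, 0.1389, 0.1528, 0.1667], E[r] = 1.6944, γ^t·E[r] = 1.525000, running G = 2.608333
t=2: π = [0.1817, 0.1944, 0.1539, 0.1343, 0.1771, 0.1586], E[r] = 1.7280, γ^t·E[r] = 1.399688, running G = 4.008021
t=3: π = [0.1834, 0.1889, 0.1590, 0.1353, 0.1785, 0.1549], E[r] = 1.6973, γ^t·E[r] = 1.237359, running G = 5.245380
t=4: π = [0.1839, 0.1881, 0.1590, 0.1356, 0.1795, 0.1539], E[r] = 1.6951, γ^t·E[r] = 1.112179, running G = 6.357559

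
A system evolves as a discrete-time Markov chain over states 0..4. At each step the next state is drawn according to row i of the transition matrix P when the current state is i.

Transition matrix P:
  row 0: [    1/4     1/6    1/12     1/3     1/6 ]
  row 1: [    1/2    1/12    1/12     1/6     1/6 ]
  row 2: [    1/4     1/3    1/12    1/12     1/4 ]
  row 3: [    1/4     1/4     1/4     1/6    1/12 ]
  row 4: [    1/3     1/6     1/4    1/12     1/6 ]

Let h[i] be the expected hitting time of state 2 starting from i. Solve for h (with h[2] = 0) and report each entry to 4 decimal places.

First-step conditioning: h[2] = 0; for i ≠ 2, h[i] = 1 + Σ_k P[i][k]·h[k].
  h[0] = 1 + 1/4·h[0] + 1/6·h[1] + 1/3·h[3] + 1/6·h[4]
  h[1] = 1 + 1/2·h[0] + 1/12·h[1] + 1/6·h[3] + 1/6·h[4]
  h[3] = 1 + 1/4·h[0] + 1/4·h[1] + 1/6·h[3] + 1/12·h[4]
  h[4] = 1 + 1/3·h[0] + 1/6·h[1] + 1/12·h[3] + 1/6·h[4]
Solving the 4×4 linear system over states ≠ 2 gives exactly h = [26028/3805, 26556/3805, 0, 22596/3805, 22548/3805] (h[2] = 0 is the target).

h = [6.8405, 6.9792, 0.0000, 5.9385, 5.9259]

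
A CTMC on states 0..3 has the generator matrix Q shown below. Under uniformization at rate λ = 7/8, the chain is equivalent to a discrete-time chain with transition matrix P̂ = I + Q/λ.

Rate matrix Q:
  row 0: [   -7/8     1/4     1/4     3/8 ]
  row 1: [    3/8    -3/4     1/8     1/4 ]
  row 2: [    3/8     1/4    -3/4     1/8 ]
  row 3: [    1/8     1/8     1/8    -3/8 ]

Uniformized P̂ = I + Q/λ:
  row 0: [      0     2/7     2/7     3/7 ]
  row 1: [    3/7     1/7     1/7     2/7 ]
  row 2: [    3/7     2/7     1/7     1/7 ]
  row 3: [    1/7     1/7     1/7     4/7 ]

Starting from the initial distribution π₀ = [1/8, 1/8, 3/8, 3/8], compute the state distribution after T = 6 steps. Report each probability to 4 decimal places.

π = [0.2181, 0.1989, 0.1741, 0.4088]

t=0: π = [0.1250, 0.1250, 0.3750, 0.3750]
t=1: π = [0.2679, 0.2143, 0.1607, 0.3571]
t=2: π = [0.2117, 0.2041, 0.1811, 0.4031]
t=3: π = [0.2227, 0.1990, 0.1731, 0.4052]
t=4: π = [0.2174, 0.1994, 0.1747, 0.4086]
t=5: π = [0.2187, 0.1989, 0.1739, 0.4086]
t=6: π = [0.2181, 0.1989, 0.1741, 0.4088]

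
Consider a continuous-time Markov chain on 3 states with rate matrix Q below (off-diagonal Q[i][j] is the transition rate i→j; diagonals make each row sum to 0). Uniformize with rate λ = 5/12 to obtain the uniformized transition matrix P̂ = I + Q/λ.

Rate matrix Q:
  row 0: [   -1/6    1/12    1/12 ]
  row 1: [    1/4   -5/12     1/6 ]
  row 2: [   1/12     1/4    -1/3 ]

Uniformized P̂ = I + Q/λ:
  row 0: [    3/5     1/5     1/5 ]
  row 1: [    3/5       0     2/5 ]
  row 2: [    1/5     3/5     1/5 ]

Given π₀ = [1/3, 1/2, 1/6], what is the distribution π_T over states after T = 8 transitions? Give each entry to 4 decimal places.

π = [0.4999, 0.2501, 0.2499]

t=0: π = [0.3333, 0.5000, 0.1667]
t=1: π = [0.5333, 0.1667, 0.3000]
t=2: π = [0.4800, 0.2867, 0.2333]
t=3: π = [0.5067, 0.2360, 0.2573]
t=4: π = [0.4971, 0.2557, 0.2472]
t=5: π = [0.5011, 0.2477, 0.2511]
t=6: π = [0.4995, 0.2509, 0.2495]
t=7: π = [0.5002, 0.2496, 0.2502]
t=8: π = [0.4999, 0.2501, 0.2499]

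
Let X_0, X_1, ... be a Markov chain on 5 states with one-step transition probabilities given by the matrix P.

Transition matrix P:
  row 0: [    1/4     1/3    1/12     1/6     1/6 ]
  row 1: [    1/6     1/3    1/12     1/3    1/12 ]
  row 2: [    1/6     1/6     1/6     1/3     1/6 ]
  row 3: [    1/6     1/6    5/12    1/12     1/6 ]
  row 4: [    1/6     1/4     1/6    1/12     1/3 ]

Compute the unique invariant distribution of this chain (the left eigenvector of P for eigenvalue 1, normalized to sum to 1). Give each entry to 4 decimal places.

Balance equations π_j = Σ_i π_i·P[i][j]:
  π_0 = 1/4·π_0 + 1/6·π_1 + 1/6·π_2 + 1/6·π_3 + 1/6·π_4
  π_1 = 1/3·π_0 + 1/3·π_1 + 1/6·π_2 + 1/6·π_3 + 1/4·π_4
  π_2 = 1/12·π_0 + 1/12·π_1 + 1/6·π_2 + 5/12·π_3 + 1/6·π_4
  π_3 = 1/6·π_0 + 1/3·π_1 + 1/3·π_2 + 1/12·π_3 + 1/12·π_4
  normalize: π_0 + π_1 + π_2 + π_3 + π_4 = 1
Solving the linear system gives exactly π = [2/11, 282/1111, 3037/16665, 3458/16665, 194/1111].

π = [0.1818, 0.2538, 0.1822, 0.2075, 0.1746]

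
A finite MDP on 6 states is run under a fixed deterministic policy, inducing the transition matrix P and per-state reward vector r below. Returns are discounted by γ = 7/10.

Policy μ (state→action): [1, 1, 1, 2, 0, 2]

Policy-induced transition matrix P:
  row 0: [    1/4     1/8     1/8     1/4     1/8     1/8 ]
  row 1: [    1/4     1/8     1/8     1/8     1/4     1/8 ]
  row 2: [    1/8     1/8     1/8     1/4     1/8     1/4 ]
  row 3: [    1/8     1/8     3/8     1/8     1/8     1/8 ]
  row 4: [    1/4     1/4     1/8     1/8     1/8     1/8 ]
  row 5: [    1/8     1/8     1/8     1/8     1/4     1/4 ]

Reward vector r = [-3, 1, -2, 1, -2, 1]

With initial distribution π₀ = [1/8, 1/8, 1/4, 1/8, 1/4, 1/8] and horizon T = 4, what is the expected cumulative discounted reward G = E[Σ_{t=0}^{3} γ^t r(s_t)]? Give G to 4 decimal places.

G = -2.1040

t=0: π = [0.1250, 0.1250, 0.2500, 0.1250, 0.2500, 0.1250], E[r] = -1.0000, γ^t·E[r] = -1.000000, running G = -1.000000
t=1: π = [0.1875, 0.1563, 0.1563, 0.1719, 0.1563, 0.1719], E[r] = -0.6875, γ^t·E[r] = -0.481250, running G = -1.481250
t=2: π = [0.1875, 0.1445, 0.1680, 0.1680, 0.1660, 0.1660], E[r] = -0.7520, γ^t·E[r] = -0.368457, running G = -1.849707
t=3: π = [0.1873, 0.1458, 0.1670, 0.1694, 0.1638, 0.1667], E[r] = -0.7415, γ^t·E[r] = -0.254319, running G = -2.104026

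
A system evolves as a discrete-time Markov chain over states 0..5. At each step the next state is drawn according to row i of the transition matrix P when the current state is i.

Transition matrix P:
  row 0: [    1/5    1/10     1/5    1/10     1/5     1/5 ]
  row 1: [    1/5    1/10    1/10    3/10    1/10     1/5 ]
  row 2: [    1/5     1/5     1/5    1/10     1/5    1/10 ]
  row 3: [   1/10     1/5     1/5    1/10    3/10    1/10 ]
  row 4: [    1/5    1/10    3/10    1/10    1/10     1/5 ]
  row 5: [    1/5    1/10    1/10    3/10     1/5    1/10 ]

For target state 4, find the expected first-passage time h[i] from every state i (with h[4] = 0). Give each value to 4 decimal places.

First-step conditioning: h[4] = 0; for i ≠ 4, h[i] = 1 + Σ_k P[i][k]·h[k].
  h[0] = 1 + 1/5·h[0] + 1/10·h[1] + 1/5·h[2] + 1/10·h[3] + 1/5·h[5]
  h[1] = 1 + 1/5·h[0] + 1/10·h[1] + 1/10·h[2] + 3/10·h[3] + 1/5·h[5]
  h[2] = 1 + 1/5·h[0] + 1/5·h[1] + 1/5·h[2] + 1/10·h[3] + 1/10·h[5]
  h[3] = 1 + 1/10·h[0] + 1/5·h[1] + 1/5·h[2] + 1/10·h[3] + 1/10·h[5]
  h[5] = 1 + 1/5·h[0] + 1/10·h[1] + 1/10·h[2] + 3/10·h[3] + 1/10·h[5]
Solving the 5×5 linear system over states ≠ 4 gives exactly h = [21980/4449, 7920/1483, 22196/4449, 6666/1483, 0, 7200/1483] (h[4] = 0 is the target).

h = [4.9404, 5.3405, 4.9890, 4.4949, 0.0000, 4.8550]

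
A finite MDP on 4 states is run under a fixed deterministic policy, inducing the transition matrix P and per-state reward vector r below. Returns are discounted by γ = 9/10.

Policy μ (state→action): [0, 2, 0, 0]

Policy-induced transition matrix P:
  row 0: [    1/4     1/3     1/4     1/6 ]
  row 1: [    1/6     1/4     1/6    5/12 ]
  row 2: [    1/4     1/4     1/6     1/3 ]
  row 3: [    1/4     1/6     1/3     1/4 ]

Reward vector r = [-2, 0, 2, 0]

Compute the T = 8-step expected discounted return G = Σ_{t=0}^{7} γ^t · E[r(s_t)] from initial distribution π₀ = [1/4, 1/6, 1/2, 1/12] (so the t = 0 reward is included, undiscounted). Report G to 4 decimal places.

G = 0.4787

t=0: π = [0.2500, 0.1667, 0.5000, 0.0833], E[r] = 0.5000, γ^t·E[r] = 0.500000, running G = 0.500000
t=1: π = [0.2361, 0.2639, 0.2014, 0.2986], E[r] = -0.0694, γ^t·E[r] = -0.062500, running G = 0.437500
t=2: π = [0.2280, 0.2448, 0.2361, 0.2911], E[r] = 0.0162, γ^t·E[r] = 0.013125, running G = 0.450625
t=3: π = [0.2296, 0.2447, 0.2342, 0.2915], E[r] = 0.0092, γ^t·E[r] = 0.006680, running G = 0.457305
t=4: π = [0.2296, 0.2448, 0.2344, 0.2912], E[r] = 0.0095, γ^t·E[r] = 0.006265, running G = 0.463570
t=5: π = [0.2296, 0.2449, 0.2343, 0.2912], E[r] = 0.0095, γ^t·E[r] = 0.005589, running G = 0.469159
t=6: π = [0.2296, 0.2449, 0.2343, 0.2912], E[r] = 0.0095, γ^t·E[r] = 0.005038, running G = 0.474197
t=7: π = [0.2296, 0.2449, 0.2343, 0.2912], E[r] = 0.0095, γ^t·E[r] = 0.004534, running G = 0.478730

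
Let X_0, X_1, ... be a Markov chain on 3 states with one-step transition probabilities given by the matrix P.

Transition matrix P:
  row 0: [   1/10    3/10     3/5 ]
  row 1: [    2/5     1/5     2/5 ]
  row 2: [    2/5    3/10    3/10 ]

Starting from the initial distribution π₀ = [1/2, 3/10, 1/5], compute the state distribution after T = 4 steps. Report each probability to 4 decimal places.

t=0: π = [0.5000, 0.3000, 0.2000]
t=1: π = [0.2500, 0.2700, 0.4800]
t=2: π = [0.3250, 0.2730, 0.4020]
t=3: π = [0.3025, 0.2727, 0.4248]
t=4: π = [0.3093, 0.2727, 0.4180]

π = [0.3093, 0.2727, 0.4180]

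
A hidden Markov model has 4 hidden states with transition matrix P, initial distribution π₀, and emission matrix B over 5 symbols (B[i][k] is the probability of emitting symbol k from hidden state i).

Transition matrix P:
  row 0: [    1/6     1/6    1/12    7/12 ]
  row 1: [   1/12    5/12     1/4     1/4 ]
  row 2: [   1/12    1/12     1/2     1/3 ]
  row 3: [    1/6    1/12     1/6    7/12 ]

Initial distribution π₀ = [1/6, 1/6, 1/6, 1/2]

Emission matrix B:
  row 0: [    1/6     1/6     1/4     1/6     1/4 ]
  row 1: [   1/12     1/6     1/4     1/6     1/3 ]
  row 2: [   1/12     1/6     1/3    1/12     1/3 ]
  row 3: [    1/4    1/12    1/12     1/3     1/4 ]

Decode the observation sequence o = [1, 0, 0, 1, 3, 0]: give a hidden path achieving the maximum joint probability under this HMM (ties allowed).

t=0: δ = [2.778e-02, 2.778e-02, 2.778e-02, 4.167e-02]  (obs o_0=1)
t=1: δ = [1.157e-03, 9.645e-04, 1.157e-03, 6.076e-03]  ψ = [3, 1, 2, 3]  (obs o_1=0)
t=2: δ = [1.688e-04, 4.220e-05, 8.439e-05, 8.861e-04]  ψ = [3, 3, 3, 3]  (obs o_2=0)
t=3: δ = [2.462e-05, 1.231e-05, 2.462e-05, 4.308e-05]  ψ = [3, 3, 3, 3]  (obs o_3=1)
t=4: δ = [1.197e-06, 8.547e-07, 1.026e-06, 8.376e-06]  ψ = [3, 1, 2, 3]  (obs o_4=3)
t=5: δ = [2.327e-07, 5.817e-08, 1.163e-07, 1.221e-06]  ψ = [3, 3, 3, 3]  (obs o_5=0)
backtrack: best end state = 3; path = [3, 3, 3, 3, 3, 3]

path = [3, 3, 3, 3, 3, 3]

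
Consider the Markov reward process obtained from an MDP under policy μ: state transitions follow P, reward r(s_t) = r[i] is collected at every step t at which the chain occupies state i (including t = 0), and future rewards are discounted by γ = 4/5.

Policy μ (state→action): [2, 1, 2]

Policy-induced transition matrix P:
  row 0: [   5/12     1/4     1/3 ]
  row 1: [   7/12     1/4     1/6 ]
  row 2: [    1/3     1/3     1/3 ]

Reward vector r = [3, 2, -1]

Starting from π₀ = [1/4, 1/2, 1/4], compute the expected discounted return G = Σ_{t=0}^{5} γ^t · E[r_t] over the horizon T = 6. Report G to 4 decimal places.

G = 5.8592

t=0: π = [0.2500, 0.5000, 0.2500], E[r] = 1.5000, γ^t·E[r] = 1.500000, running G = 1.500000
t=1: π = [0.4792, 0.2708, 0.2500], E[r] = 1.7292, γ^t·E[r] = 1.383333, running G = 2.883333
t=2: π = [0.4410, 0.2708, 0.2882], E[r] = 1.5764, γ^t·E[r] = 1.008889, running G = 3.892222
t=3: π = [0.4378, 0.2740, 0.2882], E[r] = 1.5732, γ^t·E[r] = 0.805481, running G = 4.697704
t=4: π = [0.4383, 0.2740, 0.2877], E[r] = 1.5753, γ^t·E[r] = 0.645254, running G = 5.342958
t=5: π = [0.4384, 0.2740, 0.2877], E[r] = 1.5754, γ^t·E[r] = 0.516218, running G = 5.859176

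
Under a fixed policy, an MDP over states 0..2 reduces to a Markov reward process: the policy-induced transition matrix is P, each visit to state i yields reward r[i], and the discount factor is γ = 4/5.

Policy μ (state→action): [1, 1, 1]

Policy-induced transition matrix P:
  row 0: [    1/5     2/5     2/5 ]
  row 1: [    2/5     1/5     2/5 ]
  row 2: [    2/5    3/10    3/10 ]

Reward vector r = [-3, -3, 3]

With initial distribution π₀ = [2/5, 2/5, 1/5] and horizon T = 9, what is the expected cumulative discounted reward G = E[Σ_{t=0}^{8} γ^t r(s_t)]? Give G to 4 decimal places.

G = -4.4509

t=0: π = [0.4000, 0.4000, 0.2000], E[r] = -1.8000, γ^t·E[r] = -1.800000, running G = -1.800000
t=1: π = [0.3200, 0.3000, 0.3800], E[r] = -0.7200, γ^t·E[r] = -0.576000, running G = -2.376000
t=2: π = [0.3360, 0.3020, 0.3620], E[r] = -0.8280, γ^t·E[r] = -0.529920, running G = -2.905920
t=3: π = [0.3328, 0.3034, 0.3638], E[r] = -0.8172, γ^t·E[r] = -0.418406, running G = -3.324326
t=4: π = [0.3334, 0.3029, 0.3636], E[r] = -0.8183, γ^t·E[r] = -0.335167, running G = -3.659494
t=5: π = [0.3333, 0.3031, 0.3636], E[r] = -0.8182, γ^t·E[r] = -0.268099, running G = -3.927592
t=6: π = [0.3333, 0.3030, 0.3636], E[r] = -0.8182, γ^t·E[r] = -0.214482, running G = -4.142074
t=7: π = [0.3333, 0.3030, 0.3636], E[r] = -0.8182, γ^t·E[r] = -0.171585, running G = -4.313659
t=8: π = [0.3333, 0.3030, 0.3636], E[r] = -0.8182, γ^t·E[r] = -0.137268, running G = -4.450927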